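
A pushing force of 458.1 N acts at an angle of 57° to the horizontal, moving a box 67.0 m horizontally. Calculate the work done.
W = F·d·cosθ = (458.1)(67.0)cos(57°) = 16720 J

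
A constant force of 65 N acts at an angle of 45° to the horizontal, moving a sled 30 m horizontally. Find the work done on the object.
W = F·d·cosθ = (65)(30)cos(45°) = 1379 J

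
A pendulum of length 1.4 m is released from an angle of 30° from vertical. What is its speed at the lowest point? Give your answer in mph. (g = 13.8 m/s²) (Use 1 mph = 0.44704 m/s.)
h = L(1 − cosθ) = 1.4(1 − cos30°) = 0.187564 m
v = √(2gh) = √(2·13.8·0.187564) = 2.27525 m/s = 5.09 mph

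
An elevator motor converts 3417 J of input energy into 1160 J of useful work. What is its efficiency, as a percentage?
η = W_out/W_in = 1160/3417 = 33.95%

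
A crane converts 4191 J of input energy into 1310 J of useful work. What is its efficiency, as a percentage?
η = W_out/W_in = 1310/4191 = 31.26%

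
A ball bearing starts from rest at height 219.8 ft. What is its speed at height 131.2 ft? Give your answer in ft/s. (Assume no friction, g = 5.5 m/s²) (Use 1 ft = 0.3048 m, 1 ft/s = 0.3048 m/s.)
Convert to SI: h₁−h₂ = 27.0053 m
mgh₁ = mgh₂ + ½mv² ⇒ v = √(2g(h₁−h₂)) = √(2·5.5·27.0053) = 17.2354 m/s = 56.55 ft/s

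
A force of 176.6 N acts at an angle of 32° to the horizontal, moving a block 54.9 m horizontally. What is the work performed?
W = F·d·cosθ = (176.6)(54.9)cos(32°) = 8222 J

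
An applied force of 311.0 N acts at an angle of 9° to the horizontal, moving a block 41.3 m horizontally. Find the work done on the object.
W = F·d·cosθ = (311.0)(41.3)cos(9°) = 12690 J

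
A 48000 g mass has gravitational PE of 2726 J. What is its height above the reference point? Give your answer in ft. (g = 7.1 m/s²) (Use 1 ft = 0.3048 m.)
Convert to SI: m = 48.0 kg, PE = 2726.0 J
h = PE/(mg) = 2726.0/(48.0·7.1) = 7.99883 m = 26.24 ft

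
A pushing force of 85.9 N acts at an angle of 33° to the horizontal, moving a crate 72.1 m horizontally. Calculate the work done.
W = F·d·cosθ = (85.9)(72.1)cos(33°) = 5194 J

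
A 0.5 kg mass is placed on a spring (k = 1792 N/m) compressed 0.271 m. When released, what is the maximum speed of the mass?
½kx² = ½mv² ⇒ v = x√(k/m) = (0.271)√(1792/0.5) = 16.22 m/s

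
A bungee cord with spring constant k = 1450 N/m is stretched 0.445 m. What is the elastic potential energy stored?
PE = ½kx² = ½(1450)(0.445)² = 143.6 J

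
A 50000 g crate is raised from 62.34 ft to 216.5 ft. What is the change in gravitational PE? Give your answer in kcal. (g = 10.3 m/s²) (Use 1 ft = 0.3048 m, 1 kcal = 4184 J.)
Convert to SI: m = 50.0 kg, Δh = 46.988 m
ΔPE = mgΔh = (50.0)(10.3)(46.988) = 24198.8 J = 5.784 kcal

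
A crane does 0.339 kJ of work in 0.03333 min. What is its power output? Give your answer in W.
Convert to SI: W = 339.0 J, t = 1.9998 s
P = W/t = 339.0/1.9998 = 169.5 W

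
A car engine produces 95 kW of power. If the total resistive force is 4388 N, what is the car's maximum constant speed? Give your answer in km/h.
P = Fv ⇒ v = P/F = 95000 W/4388.0 N = 21.65 m/s = 77.94 km/h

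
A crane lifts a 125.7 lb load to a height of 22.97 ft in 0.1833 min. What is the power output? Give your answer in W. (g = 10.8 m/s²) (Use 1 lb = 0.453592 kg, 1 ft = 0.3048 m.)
Convert to SI: m = 57.0165 kg, h = 7.00126 m, t = 10.998 s
P = mgh/t = (57.0165)(10.8)(7.00126)/10.998 = 392.0 W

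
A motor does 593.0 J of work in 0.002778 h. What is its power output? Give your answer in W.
Convert to SI: W = 593.0 J, t = 10.0008 s
P = W/t = 593.0/10.0008 = 59.3 W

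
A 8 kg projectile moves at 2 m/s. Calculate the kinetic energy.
KE = ½mv² = ½(8)(2)² = 16.0 J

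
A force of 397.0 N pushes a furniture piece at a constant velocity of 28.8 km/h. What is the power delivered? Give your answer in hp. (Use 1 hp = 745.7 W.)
Convert to SI: F = 397.0 N, v = 8.0 m/s
P = Fv = (397.0)(8.0) = 3176.0 W = 4.259 hp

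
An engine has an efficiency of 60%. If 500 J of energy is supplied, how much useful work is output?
W_out = η·W_in = 0.6·500 = 300.0 J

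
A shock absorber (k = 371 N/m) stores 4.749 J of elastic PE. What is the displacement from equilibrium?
x = √(2·PE/k) = √(2·4.749/371) = 0.16 m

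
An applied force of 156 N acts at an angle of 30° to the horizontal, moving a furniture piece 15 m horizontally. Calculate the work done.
W = F·d·cosθ = (156)(15)cos(30°) = 2026 J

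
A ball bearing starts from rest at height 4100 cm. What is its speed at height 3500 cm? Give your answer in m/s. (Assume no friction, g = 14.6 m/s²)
Convert to SI: h₁−h₂ = 6.0 m
mgh₁ = mgh₂ + ½mv² ⇒ v = √(2g(h₁−h₂)) = √(2·14.6·6.0) = 13.24 m/s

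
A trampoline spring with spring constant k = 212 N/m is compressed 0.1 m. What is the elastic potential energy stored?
PE = ½kx² = ½(212)(0.1)² = 1.06 J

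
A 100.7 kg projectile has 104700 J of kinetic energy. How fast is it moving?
v = √(2·KE/m) = √(2·104700/100.7) = 45.6 m/s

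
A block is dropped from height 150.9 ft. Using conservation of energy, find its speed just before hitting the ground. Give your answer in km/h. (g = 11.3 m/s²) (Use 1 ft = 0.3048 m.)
Convert to SI: h = 45.9943 m
mgh = ½mv² ⇒ v = √(2gh) = √(2·11.3·45.9943) = 32.2408 m/s = 116.1 km/h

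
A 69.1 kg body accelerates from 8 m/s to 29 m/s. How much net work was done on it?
W = ΔKE = ½m(v₂² − v₁²) = ½(69.1)(29² − 8²) = 26845.35 J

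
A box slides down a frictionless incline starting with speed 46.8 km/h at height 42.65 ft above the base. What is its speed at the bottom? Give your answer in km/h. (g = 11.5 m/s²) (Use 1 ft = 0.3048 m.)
Convert to SI: v₀ = 13.0 m/s, h = 12.9997 m
½mv₀² + mgh = ½mv² ⇒ v = √(v₀² + 2gh) = √(13.0² + 2·11.5·12.9997) = 21.6332 m/s = 77.88 km/h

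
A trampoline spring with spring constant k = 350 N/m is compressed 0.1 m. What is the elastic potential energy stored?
PE = ½kx² = ½(350)(0.1)² = 1.75 J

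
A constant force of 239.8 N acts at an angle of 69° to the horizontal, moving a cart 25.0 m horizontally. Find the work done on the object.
W = F·d·cosθ = (239.8)(25.0)cos(69°) = 2148 J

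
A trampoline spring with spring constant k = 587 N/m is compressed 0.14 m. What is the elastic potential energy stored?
PE = ½kx² = ½(587)(0.14)² = 5.753 J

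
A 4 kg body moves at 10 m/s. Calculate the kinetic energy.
KE = ½mv² = ½(4)(10)² = 200.0 J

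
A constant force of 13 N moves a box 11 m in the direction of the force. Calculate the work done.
W = F·d = (13)(11) = 143.0 J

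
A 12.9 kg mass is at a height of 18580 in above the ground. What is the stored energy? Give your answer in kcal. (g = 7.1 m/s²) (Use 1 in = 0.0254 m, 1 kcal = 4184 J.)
Convert to SI: m = 12.9 kg, h = 471.932 m
PE = mgh = (12.9)(7.1)(471.932) = 43224.3 J = 10.33 kcal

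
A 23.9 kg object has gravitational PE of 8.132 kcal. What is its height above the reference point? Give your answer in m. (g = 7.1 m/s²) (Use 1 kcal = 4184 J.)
Convert to SI: m = 23.9 kg, PE = 34024.3 J
h = PE/(mg) = 34024.3/(23.9·7.1) = 200.5 m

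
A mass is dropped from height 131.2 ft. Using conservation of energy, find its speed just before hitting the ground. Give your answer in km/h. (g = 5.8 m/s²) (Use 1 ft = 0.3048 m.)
Convert to SI: h = 39.9898 m
mgh = ½mv² ⇒ v = √(2gh) = √(2·5.8·39.9898) = 21.5379 m/s = 77.54 km/h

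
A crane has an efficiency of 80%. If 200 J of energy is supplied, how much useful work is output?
W_out = η·W_in = 0.8·200 = 160.0 J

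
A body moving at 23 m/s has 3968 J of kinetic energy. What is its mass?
m = 2·KE/v² = 2·3968/(23)² = 15.0 kg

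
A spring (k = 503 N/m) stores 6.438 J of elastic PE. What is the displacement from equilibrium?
x = √(2·PE/k) = √(2·6.438/503) = 0.16 m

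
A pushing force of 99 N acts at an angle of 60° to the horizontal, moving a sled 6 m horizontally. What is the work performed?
W = F·d·cosθ = (99)(6)cos(60°) = 297.0 J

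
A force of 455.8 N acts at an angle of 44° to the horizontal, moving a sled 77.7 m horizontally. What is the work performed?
W = F·d·cosθ = (455.8)(77.7)cos(44°) = 25480 J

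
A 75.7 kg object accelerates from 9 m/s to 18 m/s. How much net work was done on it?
W = ΔKE = ½m(v₂² − v₁²) = ½(75.7)(18² − 9²) = 9197.55 J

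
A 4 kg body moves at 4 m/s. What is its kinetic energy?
KE = ½mv² = ½(4)(4)² = 32.0 J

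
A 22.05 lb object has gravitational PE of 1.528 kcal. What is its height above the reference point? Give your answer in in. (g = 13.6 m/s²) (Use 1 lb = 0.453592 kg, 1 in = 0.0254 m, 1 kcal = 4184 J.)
Convert to SI: m = 10.0017 kg, PE = 6393.15 J
h = PE/(mg) = 6393.15/(10.0017·13.6) = 47.0005 m = 1850 in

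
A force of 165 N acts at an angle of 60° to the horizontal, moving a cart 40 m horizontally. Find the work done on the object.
W = F·d·cosθ = (165)(40)cos(60°) = 3300 J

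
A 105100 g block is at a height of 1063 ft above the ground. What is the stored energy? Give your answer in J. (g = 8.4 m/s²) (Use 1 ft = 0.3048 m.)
Convert to SI: m = 105.1 kg, h = 324.002 m
PE = mgh = (105.1)(8.4)(324.002) = 286000 J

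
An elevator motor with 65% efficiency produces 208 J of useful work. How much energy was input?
W_in = W_out/η = 208/0.65 = 320.0 J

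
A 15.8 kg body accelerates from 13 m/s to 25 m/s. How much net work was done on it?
W = ΔKE = ½m(v₂² − v₁²) = ½(15.8)(25² − 13²) = 3602.4 J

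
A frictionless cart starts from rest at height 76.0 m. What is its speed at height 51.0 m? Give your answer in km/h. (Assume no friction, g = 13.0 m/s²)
mgh₁ = mgh₂ + ½mv² ⇒ v = √(2g(h₁−h₂)) = √(2·13.0·25.0) = 25.4951 m/s = 91.78 km/h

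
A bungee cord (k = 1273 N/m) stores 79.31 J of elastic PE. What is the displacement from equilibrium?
x = √(2·PE/k) = √(2·79.31/1273) = 0.353 m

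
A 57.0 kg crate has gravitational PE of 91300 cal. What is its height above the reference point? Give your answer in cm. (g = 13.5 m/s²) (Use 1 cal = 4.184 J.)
Convert to SI: m = 57.0 kg, PE = 381999 J
h = PE/(mg) = 381999/(57.0·13.5) = 496.425 m = 49640 cm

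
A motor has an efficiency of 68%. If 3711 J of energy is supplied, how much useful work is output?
W_out = η·W_in = 0.68·3711 = 2523.48 J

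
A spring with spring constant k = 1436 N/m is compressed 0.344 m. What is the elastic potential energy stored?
PE = ½kx² = ½(1436)(0.344)² = 84.97 J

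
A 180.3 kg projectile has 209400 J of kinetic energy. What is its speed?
v = √(2·KE/m) = √(2·209400/180.3) = 48.2 m/s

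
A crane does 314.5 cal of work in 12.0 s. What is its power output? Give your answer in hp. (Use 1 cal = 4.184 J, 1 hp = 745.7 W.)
Convert to SI: W = 1315.87 J, t = 12.0 s
P = W/t = 1315.87/12.0 = 109.656 W = 0.1471 hp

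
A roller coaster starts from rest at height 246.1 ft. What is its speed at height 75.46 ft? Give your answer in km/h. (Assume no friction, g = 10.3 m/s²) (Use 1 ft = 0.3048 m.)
Convert to SI: h₁−h₂ = 52.0111 m
mgh₁ = mgh₂ + ½mv² ⇒ v = √(2g(h₁−h₂)) = √(2·10.3·52.0111) = 32.7327 m/s = 117.8 km/h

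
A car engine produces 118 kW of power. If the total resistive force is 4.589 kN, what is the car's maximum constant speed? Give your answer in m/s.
Convert to SI: F = 4589.0 N
P = Fv ⇒ v = P/F = 118000 W/4589.0 N = 25.71 m/s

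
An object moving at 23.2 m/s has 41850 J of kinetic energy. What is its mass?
m = 2·KE/v² = 2·41850/(23.2)² = 155.5 kg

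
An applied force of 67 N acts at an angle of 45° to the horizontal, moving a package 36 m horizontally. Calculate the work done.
W = F·d·cosθ = (67)(36)cos(45°) = 1706 J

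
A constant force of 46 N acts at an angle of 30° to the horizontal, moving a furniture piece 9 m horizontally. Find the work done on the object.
W = F·d·cosθ = (46)(9)cos(30°) = 358.5 J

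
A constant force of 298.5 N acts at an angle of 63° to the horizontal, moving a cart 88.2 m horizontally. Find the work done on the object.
W = F·d·cosθ = (298.5)(88.2)cos(63°) = 11950 J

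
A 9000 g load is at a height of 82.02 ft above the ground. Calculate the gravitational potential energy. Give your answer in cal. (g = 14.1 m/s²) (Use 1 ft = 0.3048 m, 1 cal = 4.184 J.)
Convert to SI: m = 9.0 kg, h = 24.9997 m
PE = mgh = (9.0)(14.1)(24.9997) = 3172.46 J = 758.2 cal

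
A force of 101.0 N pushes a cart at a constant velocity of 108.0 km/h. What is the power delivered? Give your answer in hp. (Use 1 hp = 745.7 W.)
Convert to SI: F = 101.0 N, v = 30.0 m/s
P = Fv = (101.0)(30.0) = 3030.0 W = 4.063 hp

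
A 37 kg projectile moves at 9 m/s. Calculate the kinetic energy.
KE = ½mv² = ½(37)(9)² = 1498.5 J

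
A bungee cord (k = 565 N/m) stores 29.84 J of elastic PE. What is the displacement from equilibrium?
x = √(2·PE/k) = √(2·29.84/565) = 0.325 m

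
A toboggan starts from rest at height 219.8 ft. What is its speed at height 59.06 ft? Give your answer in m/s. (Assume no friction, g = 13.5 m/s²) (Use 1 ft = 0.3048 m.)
Convert to SI: h₁−h₂ = 48.9936 m
mgh₁ = mgh₂ + ½mv² ⇒ v = √(2g(h₁−h₂)) = √(2·13.5·48.9936) = 36.37 m/s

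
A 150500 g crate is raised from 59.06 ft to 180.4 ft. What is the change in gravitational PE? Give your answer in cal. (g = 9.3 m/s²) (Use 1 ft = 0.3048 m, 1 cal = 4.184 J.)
Convert to SI: m = 150.5 kg, Δh = 36.9844 m
ΔPE = mgΔh = (150.5)(9.3)(36.9844) = 51765.3 J = 12370 cal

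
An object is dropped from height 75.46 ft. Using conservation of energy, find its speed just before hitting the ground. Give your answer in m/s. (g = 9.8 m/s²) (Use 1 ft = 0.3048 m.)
Convert to SI: h = 23.0002 m
mgh = ½mv² ⇒ v = √(2gh) = √(2·9.8·23.0002) = 21.23 m/s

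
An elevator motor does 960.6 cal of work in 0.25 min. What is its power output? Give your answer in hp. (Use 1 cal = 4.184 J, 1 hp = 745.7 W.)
Convert to SI: W = 4019.15 J, t = 15.0 s
P = W/t = 4019.15/15.0 = 267.943 W = 0.3593 hp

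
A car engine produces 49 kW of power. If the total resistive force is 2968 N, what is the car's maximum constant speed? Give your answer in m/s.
P = Fv ⇒ v = P/F = 49000 W/2968.0 N = 16.51 m/s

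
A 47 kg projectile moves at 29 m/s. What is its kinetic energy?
KE = ½mv² = ½(47)(29)² = 19763.5 J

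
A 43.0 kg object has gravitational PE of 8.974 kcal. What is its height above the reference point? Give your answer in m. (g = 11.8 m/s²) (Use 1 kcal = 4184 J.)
Convert to SI: m = 43.0 kg, PE = 37547.2 J
h = PE/(mg) = 37547.2/(43.0·11.8) = 74.0 m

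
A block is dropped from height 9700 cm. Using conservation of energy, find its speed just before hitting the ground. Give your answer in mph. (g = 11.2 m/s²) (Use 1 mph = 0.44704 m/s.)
Convert to SI: h = 97.0 m
mgh = ½mv² ⇒ v = √(2gh) = √(2·11.2·97.0) = 46.6133 m/s = 104.3 mph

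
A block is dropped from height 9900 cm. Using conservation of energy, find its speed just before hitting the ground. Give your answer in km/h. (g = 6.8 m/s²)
Convert to SI: h = 99.0 m
mgh = ½mv² ⇒ v = √(2gh) = √(2·6.8·99.0) = 36.6933 m/s = 132.1 km/h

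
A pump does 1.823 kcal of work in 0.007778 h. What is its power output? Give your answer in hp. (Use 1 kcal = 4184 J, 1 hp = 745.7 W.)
Convert to SI: W = 7627.43 J, t = 28.0008 s
P = W/t = 7627.43/28.0008 = 272.401 W = 0.3653 hp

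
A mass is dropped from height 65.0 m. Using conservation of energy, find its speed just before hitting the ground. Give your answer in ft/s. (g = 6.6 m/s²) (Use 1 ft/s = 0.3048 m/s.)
mgh = ½mv² ⇒ v = √(2gh) = √(2·6.6·65.0) = 29.2916 m/s = 96.1 ft/s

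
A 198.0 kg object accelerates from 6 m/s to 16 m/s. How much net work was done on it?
W = ΔKE = ½m(v₂² − v₁²) = ½(198.0)(16² − 6²) = 21780.0 J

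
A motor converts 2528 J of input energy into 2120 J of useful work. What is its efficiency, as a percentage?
η = W_out/W_in = 2120/2528 = 83.86%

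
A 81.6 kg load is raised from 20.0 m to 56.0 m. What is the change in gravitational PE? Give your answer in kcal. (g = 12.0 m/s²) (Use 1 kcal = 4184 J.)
ΔPE = mgΔh = (81.6)(12.0)(36.0) = 35251.2 J = 8.425 kcal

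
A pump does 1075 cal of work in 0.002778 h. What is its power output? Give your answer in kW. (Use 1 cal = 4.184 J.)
Convert to SI: W = 4497.8 J, t = 10.0008 s
P = W/t = 4497.8/10.0008 = 449.744 W = 0.4497 kW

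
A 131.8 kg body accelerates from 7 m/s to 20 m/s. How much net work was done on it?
W = ΔKE = ½m(v₂² − v₁²) = ½(131.8)(20² − 7²) = 23130.9 J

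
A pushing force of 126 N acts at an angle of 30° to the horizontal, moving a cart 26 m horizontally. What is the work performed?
W = F·d·cosθ = (126)(26)cos(30°) = 2837 J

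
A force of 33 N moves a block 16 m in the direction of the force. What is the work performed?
W = F·d = (33)(16) = 528.0 J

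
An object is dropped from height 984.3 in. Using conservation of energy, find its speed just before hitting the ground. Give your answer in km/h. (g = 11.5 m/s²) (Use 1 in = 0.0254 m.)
Convert to SI: h = 25.0012 m
mgh = ½mv² ⇒ v = √(2gh) = √(2·11.5·25.0012) = 23.9797 m/s = 86.33 km/h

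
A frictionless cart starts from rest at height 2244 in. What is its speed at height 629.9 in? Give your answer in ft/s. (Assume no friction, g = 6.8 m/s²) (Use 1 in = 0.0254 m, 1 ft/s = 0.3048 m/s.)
Convert to SI: h₁−h₂ = 40.9981 m
mgh₁ = mgh₂ + ½mv² ⇒ v = √(2g(h₁−h₂)) = √(2·6.8·40.9981) = 23.613 m/s = 77.47 ft/s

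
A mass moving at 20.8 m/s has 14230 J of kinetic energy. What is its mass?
m = 2·KE/v² = 2·14230/(20.8)² = 65.78 kg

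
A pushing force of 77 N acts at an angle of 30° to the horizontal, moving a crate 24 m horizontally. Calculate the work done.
W = F·d·cosθ = (77)(24)cos(30°) = 1600 J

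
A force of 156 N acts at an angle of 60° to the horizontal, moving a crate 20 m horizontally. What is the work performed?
W = F·d·cosθ = (156)(20)cos(60°) = 1560 J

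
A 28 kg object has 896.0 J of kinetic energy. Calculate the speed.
v = √(2·KE/m) = √(2·896.0/28) = 8.0 m/s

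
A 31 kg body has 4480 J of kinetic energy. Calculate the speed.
v = √(2·KE/m) = √(2·4480/31) = 17.0 m/s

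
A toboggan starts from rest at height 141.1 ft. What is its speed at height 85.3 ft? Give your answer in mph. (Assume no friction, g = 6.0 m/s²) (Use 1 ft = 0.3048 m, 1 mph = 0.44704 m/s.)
Convert to SI: h₁−h₂ = 17.0078 m
mgh₁ = mgh₂ + ½mv² ⇒ v = √(2g(h₁−h₂)) = √(2·6.0·17.0078) = 14.2861 m/s = 31.96 mph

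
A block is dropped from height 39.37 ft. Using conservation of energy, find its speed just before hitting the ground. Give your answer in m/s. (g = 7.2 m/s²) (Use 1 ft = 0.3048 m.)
Convert to SI: h = 12.0 m
mgh = ½mv² ⇒ v = √(2gh) = √(2·7.2·12.0) = 13.15 m/s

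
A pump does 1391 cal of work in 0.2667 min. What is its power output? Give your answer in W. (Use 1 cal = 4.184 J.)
Convert to SI: W = 5819.94 J, t = 16.002 s
P = W/t = 5819.94/16.002 = 363.7 W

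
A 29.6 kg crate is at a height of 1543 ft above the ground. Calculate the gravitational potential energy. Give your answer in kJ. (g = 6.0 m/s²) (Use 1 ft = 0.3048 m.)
Convert to SI: m = 29.6 kg, h = 470.306 m
PE = mgh = (29.6)(6.0)(470.306) = 83526.4 J = 83.53 kJ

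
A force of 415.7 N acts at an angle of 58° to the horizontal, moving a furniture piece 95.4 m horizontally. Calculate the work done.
W = F·d·cosθ = (415.7)(95.4)cos(58°) = 21020 J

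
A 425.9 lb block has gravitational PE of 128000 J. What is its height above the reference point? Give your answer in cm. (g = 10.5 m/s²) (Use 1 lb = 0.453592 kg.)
Convert to SI: m = 193.185 kg, PE = 128000 J
h = PE/(mg) = 128000/(193.185·10.5) = 63.1027 m = 6310 cm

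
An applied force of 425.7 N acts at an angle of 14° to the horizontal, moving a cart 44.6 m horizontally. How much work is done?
W = F·d·cosθ = (425.7)(44.6)cos(14°) = 18420 J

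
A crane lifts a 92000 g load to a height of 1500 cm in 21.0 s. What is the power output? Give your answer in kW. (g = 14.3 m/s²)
Convert to SI: m = 92.0 kg, h = 15.0 m, t = 21.0 s
P = mgh/t = (92.0)(14.3)(15.0)/21.0 = 939.714 W = 0.9397 kW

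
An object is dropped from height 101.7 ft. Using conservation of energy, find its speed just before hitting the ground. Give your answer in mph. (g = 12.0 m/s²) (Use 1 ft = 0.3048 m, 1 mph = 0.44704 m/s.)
Convert to SI: h = 30.9982 m
mgh = ½mv² ⇒ v = √(2gh) = √(2·12.0·30.9982) = 27.2756 m/s = 61.01 mph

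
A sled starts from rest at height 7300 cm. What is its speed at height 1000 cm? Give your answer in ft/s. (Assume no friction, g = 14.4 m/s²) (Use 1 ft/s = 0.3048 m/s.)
Convert to SI: h₁−h₂ = 63.0 m
mgh₁ = mgh₂ + ½mv² ⇒ v = √(2g(h₁−h₂)) = √(2·14.4·63.0) = 42.59577 m/s = 139.7 ft/s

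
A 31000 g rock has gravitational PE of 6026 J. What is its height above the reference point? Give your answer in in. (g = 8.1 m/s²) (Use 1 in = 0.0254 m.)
Convert to SI: m = 31.0 kg, PE = 6026.0 J
h = PE/(mg) = 6026.0/(31.0·8.1) = 23.9984 m = 944.8 in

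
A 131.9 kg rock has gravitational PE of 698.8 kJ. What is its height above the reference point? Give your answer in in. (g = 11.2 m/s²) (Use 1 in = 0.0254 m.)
Convert to SI: m = 131.9 kg, PE = 698800 J
h = PE/(mg) = 698800/(131.9·11.2) = 473.032 m = 18620 in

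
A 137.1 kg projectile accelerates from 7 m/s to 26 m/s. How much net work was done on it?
W = ΔKE = ½m(v₂² − v₁²) = ½(137.1)(26² − 7²) = 42980.85 J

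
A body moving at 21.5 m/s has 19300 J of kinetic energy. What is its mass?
m = 2·KE/v² = 2·19300/(21.5)² = 83.5 kg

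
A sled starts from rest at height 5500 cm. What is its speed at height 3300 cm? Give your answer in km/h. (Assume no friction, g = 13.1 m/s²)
Convert to SI: h₁−h₂ = 22.0 m
mgh₁ = mgh₂ + ½mv² ⇒ v = √(2g(h₁−h₂)) = √(2·13.1·22.0) = 24.0083 m/s = 86.43 km/h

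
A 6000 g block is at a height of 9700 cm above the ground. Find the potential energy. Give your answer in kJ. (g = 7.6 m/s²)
Convert to SI: m = 6.0 kg, h = 97.0 m
PE = mgh = (6.0)(7.6)(97.0) = 4423.2 J = 4.423 kJ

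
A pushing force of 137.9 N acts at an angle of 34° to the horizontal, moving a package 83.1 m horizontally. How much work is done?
W = F·d·cosθ = (137.9)(83.1)cos(34°) = 9500 J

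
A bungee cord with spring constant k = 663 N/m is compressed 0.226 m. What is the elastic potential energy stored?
PE = ½kx² = ½(663)(0.226)² = 16.93 J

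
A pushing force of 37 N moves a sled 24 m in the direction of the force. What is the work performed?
W = F·d = (37)(24) = 888.0 J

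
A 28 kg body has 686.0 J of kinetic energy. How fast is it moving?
v = √(2·KE/m) = √(2·686.0/28) = 7.0 m/s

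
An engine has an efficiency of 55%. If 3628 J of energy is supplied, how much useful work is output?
W_out = η·W_in = 0.55·3628 = 1995.4 J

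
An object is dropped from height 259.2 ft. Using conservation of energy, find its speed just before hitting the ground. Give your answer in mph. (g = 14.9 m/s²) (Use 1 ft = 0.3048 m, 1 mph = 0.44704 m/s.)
Convert to SI: h = 79.0042 m
mgh = ½mv² ⇒ v = √(2gh) = √(2·14.9·79.0042) = 48.5214 m/s = 108.5 mph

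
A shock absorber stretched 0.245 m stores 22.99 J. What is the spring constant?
k = 2·PE/x² = 2·22.99/(0.245)² = 766.0 N/m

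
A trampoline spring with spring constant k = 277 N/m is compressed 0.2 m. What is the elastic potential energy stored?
PE = ½kx² = ½(277)(0.2)² = 5.54 J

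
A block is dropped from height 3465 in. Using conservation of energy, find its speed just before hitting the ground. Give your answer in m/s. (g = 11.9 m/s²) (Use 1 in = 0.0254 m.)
Convert to SI: h = 88.011 m
mgh = ½mv² ⇒ v = √(2gh) = √(2·11.9·88.011) = 45.77 m/s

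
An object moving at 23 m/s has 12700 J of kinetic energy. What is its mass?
m = 2·KE/v² = 2·12700/(23)² = 48.02 kg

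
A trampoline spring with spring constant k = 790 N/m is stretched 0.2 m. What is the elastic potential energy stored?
PE = ½kx² = ½(790)(0.2)² = 15.8 J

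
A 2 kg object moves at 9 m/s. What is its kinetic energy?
KE = ½mv² = ½(2)(9)² = 81.0 J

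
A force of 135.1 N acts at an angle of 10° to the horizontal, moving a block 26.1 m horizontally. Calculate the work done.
W = F·d·cosθ = (135.1)(26.1)cos(10°) = 3473 J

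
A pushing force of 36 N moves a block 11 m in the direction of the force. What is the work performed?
W = F·d = (36)(11) = 396.0 J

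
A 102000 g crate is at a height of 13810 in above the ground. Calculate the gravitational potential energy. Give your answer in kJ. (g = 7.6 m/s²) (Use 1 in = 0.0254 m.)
Convert to SI: m = 102.0 kg, h = 350.774 m
PE = mgh = (102.0)(7.6)(350.774) = 271920 J = 271.9 kJ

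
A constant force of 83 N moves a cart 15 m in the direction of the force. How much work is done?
W = F·d = (83)(15) = 1245 J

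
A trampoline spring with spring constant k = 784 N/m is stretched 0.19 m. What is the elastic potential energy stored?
PE = ½kx² = ½(784)(0.19)² = 14.15 J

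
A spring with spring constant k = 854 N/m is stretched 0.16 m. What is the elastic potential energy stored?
PE = ½kx² = ½(854)(0.16)² = 10.93 J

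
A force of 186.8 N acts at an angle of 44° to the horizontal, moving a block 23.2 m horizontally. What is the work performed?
W = F·d·cosθ = (186.8)(23.2)cos(44°) = 3117 J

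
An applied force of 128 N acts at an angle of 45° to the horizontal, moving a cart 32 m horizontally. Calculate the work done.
W = F·d·cosθ = (128)(32)cos(45°) = 2896 J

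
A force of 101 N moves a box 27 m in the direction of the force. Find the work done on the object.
W = F·d = (101)(27) = 2727 J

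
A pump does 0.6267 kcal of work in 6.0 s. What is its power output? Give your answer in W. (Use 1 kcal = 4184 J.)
Convert to SI: W = 2622.11 J, t = 6.0 s
P = W/t = 2622.11/6.0 = 437.0 W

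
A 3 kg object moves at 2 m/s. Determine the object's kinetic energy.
KE = ½mv² = ½(3)(2)² = 6.0 J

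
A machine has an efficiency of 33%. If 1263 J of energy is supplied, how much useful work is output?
W_out = η·W_in = 0.33·1263 = 416.79 J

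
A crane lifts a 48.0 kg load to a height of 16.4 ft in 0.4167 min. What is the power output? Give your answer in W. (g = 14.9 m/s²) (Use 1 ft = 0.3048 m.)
Convert to SI: m = 48.0 kg, h = 4.99872 m, t = 25.002 s
P = mgh/t = (48.0)(14.9)(4.99872)/25.002 = 143.0 W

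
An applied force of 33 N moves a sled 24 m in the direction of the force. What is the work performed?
W = F·d = (33)(24) = 792.0 J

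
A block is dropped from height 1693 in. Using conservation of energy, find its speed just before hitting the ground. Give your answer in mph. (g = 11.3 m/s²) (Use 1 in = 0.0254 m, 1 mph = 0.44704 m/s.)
Convert to SI: h = 43.0022 m
mgh = ½mv² ⇒ v = √(2gh) = √(2·11.3·43.0022) = 31.1745 m/s = 69.74 mph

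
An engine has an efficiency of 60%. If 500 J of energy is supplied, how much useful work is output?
W_out = η·W_in = 0.6·500 = 300.0 J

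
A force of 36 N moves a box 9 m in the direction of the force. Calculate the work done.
W = F·d = (36)(9) = 324.0 J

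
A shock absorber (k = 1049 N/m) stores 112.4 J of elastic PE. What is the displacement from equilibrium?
x = √(2·PE/k) = √(2·112.4/1049) = 0.4629 m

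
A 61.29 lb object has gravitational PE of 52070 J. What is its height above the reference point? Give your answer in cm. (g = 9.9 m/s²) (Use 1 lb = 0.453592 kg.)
Convert to SI: m = 27.8007 kg, PE = 52070.0 J
h = PE/(mg) = 52070.0/(27.8007·9.9) = 189.19 m = 18920 cm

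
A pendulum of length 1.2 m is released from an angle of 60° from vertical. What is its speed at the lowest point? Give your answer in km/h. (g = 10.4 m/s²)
h = L(1 − cosθ) = 1.2(1 − cos60°) = 0.6 m
v = √(2gh) = √(2·10.4·0.6) = 3.5327 m/s = 12.72 km/h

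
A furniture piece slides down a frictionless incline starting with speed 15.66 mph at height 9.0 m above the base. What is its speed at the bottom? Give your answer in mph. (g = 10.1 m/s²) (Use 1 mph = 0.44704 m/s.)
Convert to SI: v₀ = 7.00065 m/s, h = 9.0 m
½mv₀² + mgh = ½mv² ⇒ v = √(v₀² + 2gh) = √(7.00065² + 2·10.1·9.0) = 15.1924 m/s = 33.98 mph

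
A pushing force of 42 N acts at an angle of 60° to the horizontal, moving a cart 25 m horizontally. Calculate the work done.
W = F·d·cosθ = (42)(25)cos(60°) = 525.0 J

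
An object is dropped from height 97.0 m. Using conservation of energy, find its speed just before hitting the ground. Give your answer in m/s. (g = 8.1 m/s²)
mgh = ½mv² ⇒ v = √(2gh) = √(2·8.1·97.0) = 39.64 m/s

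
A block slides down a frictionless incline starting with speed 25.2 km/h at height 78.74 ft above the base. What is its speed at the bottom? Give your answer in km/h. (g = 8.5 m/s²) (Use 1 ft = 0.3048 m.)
Convert to SI: v₀ = 7.0 m/s, h = 24.0 m
½mv₀² + mgh = ½mv² ⇒ v = √(v₀² + 2gh) = √(7.0² + 2·8.5·24.0) = 21.3775 m/s = 76.96 km/h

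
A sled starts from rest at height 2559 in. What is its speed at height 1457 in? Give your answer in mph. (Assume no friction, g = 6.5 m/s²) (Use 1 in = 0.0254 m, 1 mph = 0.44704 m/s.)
Convert to SI: h₁−h₂ = 27.9908 m
mgh₁ = mgh₂ + ½mv² ⇒ v = √(2g(h₁−h₂)) = √(2·6.5·27.9908) = 19.0756 m/s = 42.67 mph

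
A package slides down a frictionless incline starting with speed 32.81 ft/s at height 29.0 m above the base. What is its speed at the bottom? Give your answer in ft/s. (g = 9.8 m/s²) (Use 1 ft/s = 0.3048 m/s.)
Convert to SI: v₀ = 10.0005 m/s, h = 29.0 m
½mv₀² + mgh = ½mv² ⇒ v = √(v₀² + 2gh) = √(10.0005² + 2·9.8·29.0) = 25.8536 m/s = 84.82 ft/s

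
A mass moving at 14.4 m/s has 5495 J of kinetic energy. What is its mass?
m = 2·KE/v² = 2·5495/(14.4)² = 53.0 kg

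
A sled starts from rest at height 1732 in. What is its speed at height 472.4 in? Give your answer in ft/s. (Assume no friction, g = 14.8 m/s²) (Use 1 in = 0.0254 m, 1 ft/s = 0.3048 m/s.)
Convert to SI: h₁−h₂ = 31.9938 m
mgh₁ = mgh₂ + ½mv² ⇒ v = √(2g(h₁−h₂)) = √(2·14.8·31.9938) = 30.7737 m/s = 101.0 ft/s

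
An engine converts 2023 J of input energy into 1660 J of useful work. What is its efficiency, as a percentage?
η = W_out/W_in = 1660/2023 = 82.06%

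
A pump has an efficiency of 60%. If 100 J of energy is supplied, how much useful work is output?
W_out = η·W_in = 0.6·100 = 60.0 J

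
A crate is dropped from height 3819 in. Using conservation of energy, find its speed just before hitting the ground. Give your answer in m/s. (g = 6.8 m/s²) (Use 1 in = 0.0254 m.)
Convert to SI: h = 97.0026 m
mgh = ½mv² ⇒ v = √(2gh) = √(2·6.8·97.0026) = 36.32 m/s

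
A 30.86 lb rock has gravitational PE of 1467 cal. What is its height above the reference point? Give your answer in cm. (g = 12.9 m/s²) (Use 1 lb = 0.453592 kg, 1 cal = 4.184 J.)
Convert to SI: m = 13.9978 kg, PE = 6137.93 J
h = PE/(mg) = 6137.93/(13.9978·12.9) = 33.9915 m = 3399 cm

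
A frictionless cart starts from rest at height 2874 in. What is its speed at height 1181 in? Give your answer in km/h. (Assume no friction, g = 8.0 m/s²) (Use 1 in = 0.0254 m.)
Convert to SI: h₁−h₂ = 43.0022 m
mgh₁ = mgh₂ + ½mv² ⇒ v = √(2g(h₁−h₂)) = √(2·8.0·43.0022) = 26.2304 m/s = 94.43 km/h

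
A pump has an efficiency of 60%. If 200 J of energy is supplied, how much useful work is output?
W_out = η·W_in = 0.6·200 = 120.0 J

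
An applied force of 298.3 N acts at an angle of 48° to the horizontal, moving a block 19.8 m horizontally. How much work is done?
W = F·d·cosθ = (298.3)(19.8)cos(48°) = 3952 J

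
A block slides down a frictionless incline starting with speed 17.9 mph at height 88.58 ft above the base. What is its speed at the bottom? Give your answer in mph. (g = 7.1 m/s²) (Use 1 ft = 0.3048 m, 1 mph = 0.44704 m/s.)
Convert to SI: v₀ = 8.00202 m/s, h = 26.9992 m
½mv₀² + mgh = ½mv² ⇒ v = √(v₀² + 2gh) = √(8.00202² + 2·7.1·26.9992) = 21.1523 m/s = 47.32 mph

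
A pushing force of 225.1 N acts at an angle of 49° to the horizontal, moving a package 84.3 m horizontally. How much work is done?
W = F·d·cosθ = (225.1)(84.3)cos(49°) = 12450 J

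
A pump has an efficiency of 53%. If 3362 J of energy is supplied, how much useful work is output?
W_out = η·W_in = 0.53·3362 = 1781.86 J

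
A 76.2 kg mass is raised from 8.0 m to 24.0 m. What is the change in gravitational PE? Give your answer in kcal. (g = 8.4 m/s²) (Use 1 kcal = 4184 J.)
ΔPE = mgΔh = (76.2)(8.4)(16.0) = 10241.3 J = 2.448 kcal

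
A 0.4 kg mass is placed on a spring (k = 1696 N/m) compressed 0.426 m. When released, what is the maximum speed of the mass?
½kx² = ½mv² ⇒ v = x√(k/m) = (0.426)√(1696/0.4) = 27.74 m/s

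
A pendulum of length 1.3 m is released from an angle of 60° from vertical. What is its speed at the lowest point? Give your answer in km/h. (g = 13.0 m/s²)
h = L(1 − cosθ) = 1.3(1 − cos60°) = 0.65 m
v = √(2gh) = √(2·13.0·0.65) = 4.11096 m/s = 14.8 km/h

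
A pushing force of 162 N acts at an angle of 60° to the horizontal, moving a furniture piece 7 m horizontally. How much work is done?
W = F·d·cosθ = (162)(7)cos(60°) = 567.0 J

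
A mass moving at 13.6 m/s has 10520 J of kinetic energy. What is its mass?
m = 2·KE/v² = 2·10520/(13.6)² = 113.8 kg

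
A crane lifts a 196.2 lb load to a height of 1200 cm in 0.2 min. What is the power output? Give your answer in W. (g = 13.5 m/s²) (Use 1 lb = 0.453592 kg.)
Convert to SI: m = 88.9948 kg, h = 12.0 m, t = 12.0 s
P = mgh/t = (88.9948)(13.5)(12.0)/12.0 = 1201 W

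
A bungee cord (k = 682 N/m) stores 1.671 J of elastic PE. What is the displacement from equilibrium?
x = √(2·PE/k) = √(2·1.671/682) = 0.07 m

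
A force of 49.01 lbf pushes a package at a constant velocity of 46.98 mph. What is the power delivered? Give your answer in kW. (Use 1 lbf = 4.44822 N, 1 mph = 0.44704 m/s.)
Convert to SI: F = 218.007 N, v = 21.0019 m/s
P = Fv = (218.007)(21.0019) = 4578.58 W = 4.579 kW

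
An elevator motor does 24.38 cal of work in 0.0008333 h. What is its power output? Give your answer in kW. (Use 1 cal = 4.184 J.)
Convert to SI: W = 102.006 J, t = 2.99988 s
P = W/t = 102.006/2.99988 = 34.0033 W = 0.034 kW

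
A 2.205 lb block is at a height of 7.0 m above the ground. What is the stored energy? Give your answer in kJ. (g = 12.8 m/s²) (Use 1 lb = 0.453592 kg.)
Convert to SI: m = 1.00017 kg, h = 7.0 m
PE = mgh = (1.00017)(12.8)(7.0) = 89.6153 J = 0.08962 kJ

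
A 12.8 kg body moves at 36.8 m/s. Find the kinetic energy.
KE = ½mv² = ½(12.8)(36.8)² = 8667 J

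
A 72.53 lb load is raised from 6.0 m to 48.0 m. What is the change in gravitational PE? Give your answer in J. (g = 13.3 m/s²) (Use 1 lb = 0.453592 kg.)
Convert to SI: m = 32.899 kg, Δh = 42.0 m
ΔPE = mgΔh = (32.899)(13.3)(42.0) = 18380 J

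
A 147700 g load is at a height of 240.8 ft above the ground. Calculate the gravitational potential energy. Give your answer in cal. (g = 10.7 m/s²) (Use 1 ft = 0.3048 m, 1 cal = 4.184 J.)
Convert to SI: m = 147.7 kg, h = 73.3958 m
PE = mgh = (147.7)(10.7)(73.3958) = 115994 J = 27720 cal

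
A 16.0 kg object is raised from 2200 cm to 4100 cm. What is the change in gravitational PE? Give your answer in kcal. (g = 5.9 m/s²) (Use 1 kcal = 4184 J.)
Convert to SI: m = 16.0 kg, Δh = 19.0 m
ΔPE = mgΔh = (16.0)(5.9)(19.0) = 1793.6 J = 0.4287 kcal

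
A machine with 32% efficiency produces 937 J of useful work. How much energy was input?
W_in = W_out/η = 937/0.32 = 2928 J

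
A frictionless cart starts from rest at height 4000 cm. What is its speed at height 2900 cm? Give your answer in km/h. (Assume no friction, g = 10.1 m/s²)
Convert to SI: h₁−h₂ = 11.0 m
mgh₁ = mgh₂ + ½mv² ⇒ v = √(2g(h₁−h₂)) = √(2·10.1·11.0) = 14.9064 m/s = 53.66 km/h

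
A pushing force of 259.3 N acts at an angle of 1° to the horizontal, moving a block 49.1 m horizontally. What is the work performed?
W = F·d·cosθ = (259.3)(49.1)cos(1°) = 12730 J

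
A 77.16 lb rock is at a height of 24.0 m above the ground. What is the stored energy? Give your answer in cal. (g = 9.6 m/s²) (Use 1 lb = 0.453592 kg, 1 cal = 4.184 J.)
Convert to SI: m = 34.9992 kg, h = 24.0 m
PE = mgh = (34.9992)(9.6)(24.0) = 8063.81 J = 1927 cal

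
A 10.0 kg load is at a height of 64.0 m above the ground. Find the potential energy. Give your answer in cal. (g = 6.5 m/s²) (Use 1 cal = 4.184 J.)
PE = mgh = (10.0)(6.5)(64.0) = 4160.0 J = 994.3 cal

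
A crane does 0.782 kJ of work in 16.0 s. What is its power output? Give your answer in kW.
Convert to SI: W = 782.0 J, t = 16.0 s
P = W/t = 782.0/16.0 = 48.875 W = 0.04888 kW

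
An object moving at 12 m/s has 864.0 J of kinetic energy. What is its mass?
m = 2·KE/v² = 2·864.0/(12)² = 12.0 kg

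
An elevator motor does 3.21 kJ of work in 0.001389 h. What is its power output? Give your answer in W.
Convert to SI: W = 3210.0 J, t = 5.0004 s
P = W/t = 3210.0/5.0004 = 641.9 W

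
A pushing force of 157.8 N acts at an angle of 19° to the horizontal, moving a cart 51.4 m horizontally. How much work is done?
W = F·d·cosθ = (157.8)(51.4)cos(19°) = 7669 J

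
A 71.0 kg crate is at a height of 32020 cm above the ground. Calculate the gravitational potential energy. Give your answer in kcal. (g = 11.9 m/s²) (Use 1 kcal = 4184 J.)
Convert to SI: m = 71.0 kg, h = 320.2 m
PE = mgh = (71.0)(11.9)(320.2) = 270537 J = 64.66 kcal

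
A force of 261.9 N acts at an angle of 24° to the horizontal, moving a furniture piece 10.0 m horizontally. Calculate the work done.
W = F·d·cosθ = (261.9)(10.0)cos(24°) = 2393 J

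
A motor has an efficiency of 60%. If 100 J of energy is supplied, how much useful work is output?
W_out = η·W_in = 0.6·100 = 60.0 J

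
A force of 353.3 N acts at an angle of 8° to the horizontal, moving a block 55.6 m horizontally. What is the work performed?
W = F·d·cosθ = (353.3)(55.6)cos(8°) = 19450 J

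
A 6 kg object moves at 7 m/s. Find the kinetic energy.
KE = ½mv² = ½(6)(7)² = 147.0 J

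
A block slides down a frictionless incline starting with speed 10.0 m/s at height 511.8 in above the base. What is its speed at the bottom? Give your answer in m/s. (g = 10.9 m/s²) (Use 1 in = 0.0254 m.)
Convert to SI: v₀ = 10.0 m/s, h = 12.9997 m
½mv₀² + mgh = ½mv² ⇒ v = √(v₀² + 2gh) = √(10.0² + 2·10.9·12.9997) = 19.58 m/s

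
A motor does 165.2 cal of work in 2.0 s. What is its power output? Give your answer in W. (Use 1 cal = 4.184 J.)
Convert to SI: W = 691.197 J, t = 2.0 s
P = W/t = 691.197/2.0 = 345.6 W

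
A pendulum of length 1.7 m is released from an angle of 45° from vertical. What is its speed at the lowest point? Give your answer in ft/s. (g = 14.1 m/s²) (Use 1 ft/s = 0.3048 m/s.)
h = L(1 − cosθ) = 1.7(1 − cos45°) = 0.497918 m
v = √(2gh) = √(2·14.1·0.497918) = 3.74717 m/s = 12.29 ft/s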